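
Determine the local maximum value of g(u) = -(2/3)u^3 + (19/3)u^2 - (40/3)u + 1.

g'(u) = -2u^2 + (38/3)u - 40/3. Setting g'(u) = 0 gives u ∈ {4/3, 5}.
Second-derivative test with g''(u) = -4u + 38/3: g''(4/3) = 22/3 > 0 ⇒ local minimum; g''(5) = -22/3 < 0 ⇒ local maximum.
Thus g has its local maximum at u = 5, with value 28/3.

28/3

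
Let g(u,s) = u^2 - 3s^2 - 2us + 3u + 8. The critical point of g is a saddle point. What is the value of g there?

101/16

∂g/∂u = 2u - 2s + 3 = 0 and ∂g/∂s = -2u - 6s = 0, so (u, s) = (-9/8, 3/8).
The Hessian has g_{uu} = 2, g_{ss} = -6, g_{us} = -2, giving D = -16 < 0, so the point is a saddle point.
g(-9/8, 3/8) = 101/16.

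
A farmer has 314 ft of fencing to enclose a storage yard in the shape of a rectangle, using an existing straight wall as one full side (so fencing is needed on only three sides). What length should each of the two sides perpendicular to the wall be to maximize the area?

Let the sides perpendicular to the wall have length x and the parallel side y, so 2x + y = 314 and the area is A = xy = x(314 − 2x).
A'(x) = 314 − 4x = 0 gives x = 157/2, and A''(x) = −4 < 0 confirms a maximum.
Then y = 314 − 2·157/2 = 157 and A = 24649/2.

157/2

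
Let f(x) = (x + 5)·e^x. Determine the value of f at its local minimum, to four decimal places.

-0.0025

By the product rule, f'(x) = (x + 6)·e^x. Since e^x > 0, the only critical point is x = -6.
f''(-6) has the same sign as 1 > 0, so this is a local minimum.
f(-6) = (-1)·e^(-6) ≈ -0.0025.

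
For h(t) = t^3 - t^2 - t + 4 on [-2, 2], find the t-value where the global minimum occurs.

-2

The derivative is 3t^2 - 2t - 1, which vanishes at t = -1/3 and t = 1.
Evaluating at the critical points and endpoints: h(-2) = -6; h(-1/3) = 113/27; h(1) = 3; h(2) = 6.
Hence the absolute minimum is -6 at t = -2.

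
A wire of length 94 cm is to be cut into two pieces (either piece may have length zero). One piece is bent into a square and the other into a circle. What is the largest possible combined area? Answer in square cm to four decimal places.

703.1465

Let x be the length used for the square. Square side x/4; circle radius (94−x)/(2π).
A(x) = (x/4)² + π·((94−x)/(2π))² = x²/16 + (94−x)²/(4π) for 0 ≤ x ≤ 94. A'(x) = x/8 − (94−x)/(2π) = 0 gives x = 4·94/(π+4) ≈ 52.6493.
A'' > 0, so the interior critical point is a minimum; the maximum is at an endpoint. A(0) = 703.1465 and A(94) = 552.2500, so the largest area is 703.1465.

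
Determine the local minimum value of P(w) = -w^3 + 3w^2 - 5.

-5

Critical points: P'(w) = -3w^2 + 6w vanishes at w = 0, 2.
Second-derivative test with P''(w) = -6w + 6: P''(0) = 6 > 0 ⇒ local minimum; P''(2) = -6 < 0 ⇒ local maximum.
The local minimum is P(0) = -5.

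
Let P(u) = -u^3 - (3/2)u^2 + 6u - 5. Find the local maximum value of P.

-3/2

Critical points: P'(u) = -3u^2 - 3u + 6 vanishes at u = -2, 1.
Since P''(u) = -6u - 3, we get P''(-2) = 9 > 0 ⇒ local minimum; P''(1) = -9 < 0 ⇒ local maximum.
So the local maximum value is P(1) = -3/2.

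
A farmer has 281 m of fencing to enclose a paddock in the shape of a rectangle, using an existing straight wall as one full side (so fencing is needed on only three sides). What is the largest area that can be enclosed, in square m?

78961/8

Let the sides perpendicular to the wall have length x and the parallel side y, so 2x + y = 281 and the area is A = xy = x(281 − 2x).
A'(x) = 281 − 4x = 0 gives x = 281/4, and A''(x) = −4 < 0 confirms a maximum.
Then y = 281 − 2·281/4 = 281/2 and A = 78961/8.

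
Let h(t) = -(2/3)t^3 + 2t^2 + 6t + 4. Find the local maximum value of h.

Critical points: h'(t) = -2t^2 + 4t + 6 vanishes at t = -1, 3.
Since h''(t) = -4t + 4, we get h''(-1) = 8 > 0 ⇒ local minimum; h''(3) = -8 < 0 ⇒ local maximum.
Thus h has its local maximum at t = 3, with value 22.

22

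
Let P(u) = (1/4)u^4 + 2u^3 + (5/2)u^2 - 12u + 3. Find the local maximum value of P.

P'(u) = u^3 + 6u^2 + 5u - 12 = 0 at u = -4, -3, 1.
Second-derivative test with P''(u) = 3u^2 + 12u + 5: P''(-4) = 5 > 0 ⇒ local minimum; P''(-3) = -4 < 0 ⇒ local maximum; P''(1) = 20 > 0 ⇒ local minimum.
Thus P has its local maximum at u = -3, with value 111/4.

111/4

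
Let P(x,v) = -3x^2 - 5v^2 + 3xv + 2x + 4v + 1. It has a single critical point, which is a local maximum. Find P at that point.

143/51

∂P/∂x = -6x + 3v + 2 = 0 and ∂P/∂v = 3x - 10v + 4 = 0, so (x, v) = (32/51, 10/17).
The Hessian has P_{xx} = -6, P_{vv} = -10, P_{xv} = 3, giving D = 51 > 0 with P_{xx} < 0, so the point is a local maximum.
P(32/51, 10/17) = 143/51.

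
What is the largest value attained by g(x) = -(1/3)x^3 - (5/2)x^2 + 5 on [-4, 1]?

5

Differentiating, g'(x) = -x^2 - 5x; whose only zero in [-4, 1] is x = 0.
Compare values at every candidate in [-4, 1]: g(-4) = -41/3,  g(0) = 5,  g(1) = 13/6.
The maximum over the interval is 5, attained at x = 0.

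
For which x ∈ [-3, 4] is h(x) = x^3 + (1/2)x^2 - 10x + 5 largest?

h'(x) = 3x^2 + x - 10, which vanishes at x = -2 and x = 5/3.
Compare values at every candidate in [-3, 4]: h(-3) = 25/2, h(-2) = 19, h(5/3) = -305/54, h(4) = 37.
The maximum over the interval is 37, attained at x = 4.

4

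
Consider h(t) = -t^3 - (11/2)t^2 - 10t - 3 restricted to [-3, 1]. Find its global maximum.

9/2

h'(t) = -3t^2 - 11t - 10, which vanishes at t = -2 and t = -5/3.
Compare values at every candidate in [-3, 1]: h(-3) = 9/2,  h(-2) = 3,  h(-5/3) = 163/54,  h(1) = -39/2.
Hence the absolute maximum is 9/2 at t = -3.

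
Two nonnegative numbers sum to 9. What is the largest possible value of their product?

81/4

With x + y = 9, the product is P(x) = x(9 − x).
P'(x) = 9 − 2x = 0 gives x = 9/2; P'' = −2 < 0, so this is the maximum.
P = 9/2·9/2 = 81/4.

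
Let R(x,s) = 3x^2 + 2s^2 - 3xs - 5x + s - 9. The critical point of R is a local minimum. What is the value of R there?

∂R/∂x = 6x - 3s - 5 = 0 and ∂R/∂s = -3x + 4s + 1 = 0, so (x, s) = (17/15, 3/5).
The Hessian has R_{xx} = 6, R_{ss} = 4, R_{xs} = -3, giving D = 15 > 0 with R_{xx} > 0, so the point is a local minimum.
R(17/15, 3/5) = -173/15.

-173/15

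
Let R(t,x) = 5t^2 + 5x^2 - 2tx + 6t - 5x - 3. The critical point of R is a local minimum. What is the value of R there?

-533/96

∂R/∂t = 10t - 2x + 6 = 0 and ∂R/∂x = -2t + 10x - 5 = 0, so (t, x) = (-25/48, 19/48).
The Hessian has R_{tt} = 10, R_{xx} = 10, R_{tx} = -2, giving D = 96 > 0 with R_{tt} > 0, so the point is a local minimum.
R(-25/48, 19/48) = -533/96.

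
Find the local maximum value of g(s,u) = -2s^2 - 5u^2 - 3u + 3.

69/20

∂g/∂s = -4s = 0 and ∂g/∂u = -10u - 3 = 0, so (s, u) = (0, -3/10).
The Hessian has g_{ss} = -4, g_{uu} = -10, g_{su} = 0, giving D = 40 > 0 with g_{ss} < 0, so the point is a local maximum.
g(0, -3/10) = 69/20.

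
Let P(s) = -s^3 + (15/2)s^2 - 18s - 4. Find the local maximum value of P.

Critical points: P'(s) = -3s^2 + 15s - 18 vanishes at s = 2, 3.
Since P''(s) = -6s + 15, we get P''(2) = 3 > 0 ⇒ local minimum; P''(3) = -3 < 0 ⇒ local maximum.
Thus P has its local maximum at s = 3, with value -35/2.

-35/2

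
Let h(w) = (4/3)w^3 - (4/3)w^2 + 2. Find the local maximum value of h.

2

h'(w) = 4w^2 - (8/3)w. Setting h'(w) = 0 gives w ∈ {0, 2/3}.
Second-derivative test with h''(w) = 8w - 8/3: h''(0) = -8/3 < 0 ⇒ local maximum; h''(2/3) = 8/3 > 0 ⇒ local minimum.
So the local maximum value is h(0) = 2.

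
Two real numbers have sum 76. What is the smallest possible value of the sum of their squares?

With a + b = 76, a^2 + b^2 = a^2 + (76 − a)^2.
The derivative 2a − 2(76 − a) = 4a − 152 vanishes at a = 38; second derivative 4 > 0, a minimum.
The minimum is 2·(38)^2 = 2888.

2888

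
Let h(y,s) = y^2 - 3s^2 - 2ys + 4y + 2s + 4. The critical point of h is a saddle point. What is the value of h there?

9/4

∂h/∂y = 2y - 2s + 4 = 0 and ∂h/∂s = -2y - 6s + 2 = 0, so (y, s) = (-5/4, 3/4).
The Hessian has h_{yy} = 2, h_{ss} = -6, h_{ys} = -2, giving D = -16 < 0, so the point is a saddle point.
h(-5/4, 3/4) = 9/4.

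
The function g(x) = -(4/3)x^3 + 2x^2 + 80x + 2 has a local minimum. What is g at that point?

-602/3

Critical points: g'(x) = -4x^2 + 4x + 80 vanishes at x = -4, 5.
Since g''(x) = -8x + 4, we get g''(-4) = 36 > 0 ⇒ local minimum; g''(5) = -36 < 0 ⇒ local maximum.
The local minimum is g(-4) = -602/3.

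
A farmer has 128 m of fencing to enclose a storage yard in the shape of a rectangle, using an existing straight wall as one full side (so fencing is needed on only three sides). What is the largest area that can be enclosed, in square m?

Let the sides perpendicular to the wall have length x and the parallel side y, so 2x + y = 128 and the area is A = xy = x(128 − 2x).
A'(x) = 128 − 4x = 0 gives x = 32, and A''(x) = −4 < 0 confirms a maximum.
Then y = 128 − 2·32 = 64 and A = 2048.

2048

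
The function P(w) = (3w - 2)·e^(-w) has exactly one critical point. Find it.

P'(w) = 3·e^(-w) + (3w - 2)·(-1)·e^(-w) = (-3w + 5)·e^(-w). Since e^(-w) > 0, the only critical point is w = 5/3.
P''(5/3) has the same sign as -3 < 0, so this is a local maximum.
P(5/3) = (3)·e^(-5/3) ≈ 0.5666.

5/3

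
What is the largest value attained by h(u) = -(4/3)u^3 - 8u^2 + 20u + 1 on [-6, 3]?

35/3

The derivative is -4u^2 - 16u + 20, which vanishes at u = -5 and u = 1.
Candidates: h(-6) = -119; h(-5) = -397/3; h(1) = 35/3; h(3) = -47.
Hence the absolute maximum is 35/3 at u = 1.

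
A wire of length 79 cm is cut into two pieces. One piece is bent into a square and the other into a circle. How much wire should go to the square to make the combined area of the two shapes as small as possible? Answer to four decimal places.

Let x be the length used for the square. Square side x/4; circle radius (79−x)/(2π).
A(x) = (x/4)² + π·((79−x)/(2π))² = x²/16 + (79−x)²/(4π) for 0 ≤ x ≤ 79. A'(x) = x/8 − (79−x)/(2π) = 0 gives x = 4·79/(π+4) ≈ 44.2478.
A'' = 1/8 + 1/(2π) > 0, so this gives the minimum combined area; x ≈ 44.2478 cm to the square.

44.2478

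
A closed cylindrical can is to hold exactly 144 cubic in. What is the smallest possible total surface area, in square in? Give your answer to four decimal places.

With radius r and height h, πr²h = 144 so h = 144/(πr²), and S(r) = 2πr² + 2πrh = 2πr² + 2·144/r.
S'(r) = 4πr − 2·144/r² = 0 ⇒ r³ = 144/(2π), so r ≈ 2.8405 and h = 2r ≈ 5.6810.
S''(r) = 4π + 4·144/r³ > 0, so this is the minimum; S ≈ 152.0861.

152.0861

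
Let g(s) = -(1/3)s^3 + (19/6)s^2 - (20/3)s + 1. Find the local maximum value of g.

31/6

Critical points: g'(s) = -s^2 + (19/3)s - 20/3 vanishes at s = 4/3, 5.
Since g''(s) = -2s + 19/3, we get g''(4/3) = 11/3 > 0 ⇒ local minimum; g''(5) = -11/3 < 0 ⇒ local maximum.
The local maximum is g(5) = 31/6.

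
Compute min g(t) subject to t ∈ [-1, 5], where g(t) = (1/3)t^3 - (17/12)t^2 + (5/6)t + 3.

Differentiating, g'(t) = t^2 - (17/6)t + 5/6; which vanishes at t = 1/3 and t = 5/2.
Evaluating at the critical points and endpoints: g(-1) = 5/12, g(1/3) = 1015/324, g(5/2) = 23/16, g(5) = 161/12.
The minimum over the interval is 5/12, attained at t = -1.

5/12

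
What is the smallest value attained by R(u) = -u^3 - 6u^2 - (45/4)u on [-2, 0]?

R'(u) = -3u^2 - 12u - 45/4, whose only zero in [-2, 0] is u = -3/2.
Compare values at every candidate in [-2, 0]: R(-2) = 13/2, R(-3/2) = 27/4, R(0) = 0.
The minimum over the interval is 0, attained at u = 0.

0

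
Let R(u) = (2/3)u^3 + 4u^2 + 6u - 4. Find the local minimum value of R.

-20/3

R'(u) = 2u^2 + 8u + 6. Setting R'(u) = 0 gives u ∈ {-3, -1}.
R''(u) = 4u + 8. R''(-3) = -4 < 0 ⇒ local maximum; R''(-1) = 4 > 0 ⇒ local minimum.
Thus R has its local minimum at u = -1, with value -20/3.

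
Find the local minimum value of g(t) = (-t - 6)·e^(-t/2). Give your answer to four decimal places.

-14.7781

g'(t) = (-1)·e^(-t/2) + (-t - 6)·(-1/2)·e^(-t/2) = ((1/2)t + 2)·e^(-t/2). Since e^(-t/2) > 0, the only critical point is t = -4.
g''(-4) has the same sign as 1/2 > 0, so this is a local minimum.
g(-4) = (-2)·e^(2) ≈ -14.7781.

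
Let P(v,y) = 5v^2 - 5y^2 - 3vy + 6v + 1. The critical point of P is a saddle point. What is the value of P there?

∂P/∂v = 10v - 3y + 6 = 0 and ∂P/∂y = -3v - 10y = 0, so (v, y) = (-60/109, 18/109).
The Hessian has P_{vv} = 10, P_{yy} = -10, P_{vy} = -3, giving D = -109 < 0, so the point is a saddle point.
P(-60/109, 18/109) = -71/109.

-71/109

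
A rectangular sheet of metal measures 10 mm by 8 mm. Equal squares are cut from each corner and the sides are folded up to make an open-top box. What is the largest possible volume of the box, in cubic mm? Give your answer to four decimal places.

52.5138

With cut size x, the volume is V(x) = x(10 − 2x)(8 − 2x) for 0 < x < 4.
V'(x) = 12x^2 − 72x + 80. Setting V'(x) = 0 gives x ≈ 1.4725 (the root in (0, 4)).
V''(x) = 24x − 72 is negative there, so this is the maximum; V ≈ 52.5138.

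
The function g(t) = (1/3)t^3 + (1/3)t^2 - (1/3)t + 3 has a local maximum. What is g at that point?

Critical points: g'(t) = t^2 + (2/3)t - 1/3 vanishes at t = -1, 1/3.
Second-derivative test with g''(t) = 2t + 2/3: g''(-1) = -4/3 < 0 ⇒ local maximum; g''(1/3) = 4/3 > 0 ⇒ local minimum.
So the local maximum value is g(-1) = 10/3.

10/3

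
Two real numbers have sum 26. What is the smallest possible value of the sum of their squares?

With a + b = 26, a^2 + b^2 = a^2 + (26 − a)^2.
The derivative 2a − 2(26 − a) = 4a − 52 vanishes at a = 13; second derivative 4 > 0, a minimum.
The minimum is 2·(13)^2 = 338.

338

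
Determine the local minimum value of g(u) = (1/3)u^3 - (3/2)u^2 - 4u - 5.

g'(u) = u^2 - 3u - 4. Setting g'(u) = 0 gives u ∈ {-1, 4}.
g''(u) = 2u - 3. g''(-1) = -5 < 0 ⇒ local maximum; g''(4) = 5 > 0 ⇒ local minimum.
Thus g has its local minimum at u = 4, with value -71/3.

-71/3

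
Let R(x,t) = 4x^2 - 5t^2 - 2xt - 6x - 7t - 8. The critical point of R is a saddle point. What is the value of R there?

∂R/∂x = 8x - 2t - 6 = 0 and ∂R/∂t = -2x - 10t - 7 = 0, so (x, t) = (23/42, -17/21).
The Hessian has R_{xx} = 8, R_{tt} = -10, R_{xt} = -2, giving D = -84 < 0, so the point is a saddle point.
R(23/42, -17/21) = -143/21.

-143/21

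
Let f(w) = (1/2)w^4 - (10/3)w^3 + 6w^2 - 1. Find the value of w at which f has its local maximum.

f'(w) = 2w^3 - 10w^2 + 12w = 0 at w = 0, 2, 3.
Second-derivative test with f''(w) = 6w^2 - 20w + 12: f''(0) = 12 > 0 ⇒ local minimum; f''(2) = -4 < 0 ⇒ local maximum; f''(3) = 6 > 0 ⇒ local minimum.
Thus f has its local maximum at w = 2, with value 13/3.

2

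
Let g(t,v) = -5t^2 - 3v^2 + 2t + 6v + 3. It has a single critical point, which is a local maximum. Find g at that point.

∂g/∂t = -10t + 2 = 0 and ∂g/∂v = -6v + 6 = 0, so (t, v) = (1/5, 1).
The Hessian has g_{tt} = -10, g_{vv} = -6, g_{tv} = 0, giving D = 60 > 0 with g_{tt} < 0, so the point is a local maximum.
g(1/5, 1) = 31/5.

31/5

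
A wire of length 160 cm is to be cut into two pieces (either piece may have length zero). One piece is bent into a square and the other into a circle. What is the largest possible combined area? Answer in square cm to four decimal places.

Let x be the length used for the square. Square side x/4; circle radius (160−x)/(2π).
A(x) = (x/4)² + π·((160−x)/(2π))² = x²/16 + (160−x)²/(4π) for 0 ≤ x ≤ 160. A'(x) = x/8 − (160−x)/(2π) = 0 gives x = 4·160/(π+4) ≈ 89.6159.
A'' > 0, so the interior critical point is a minimum; the maximum is at an endpoint. A(0) = 2037.1833 and A(160) = 1600.0000, so the largest area is 2037.1833.

2037.1833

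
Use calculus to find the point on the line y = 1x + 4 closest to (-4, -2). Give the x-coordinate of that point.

Minimize D(x)^2 = (x + 4)^2 + (x + 6)^2.
d/dx[D^2] = 2(x + 4) + 2·1·(x + 6) = 0 ⇒ x = -5.
Then y = -1 and the distance is √(2) ≈ 1.4142.

-5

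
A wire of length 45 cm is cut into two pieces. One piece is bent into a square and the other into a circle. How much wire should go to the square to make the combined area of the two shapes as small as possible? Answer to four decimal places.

25.2045

Let x be the length used for the square. Square side x/4; circle radius (45−x)/(2π).
A(x) = (x/4)² + π·((45−x)/(2π))² = x²/16 + (45−x)²/(4π) for 0 ≤ x ≤ 45. A'(x) = x/8 − (45−x)/(2π) = 0 gives x = 4·45/(π+4) ≈ 25.2045.
A'' = 1/8 + 1/(2π) > 0, so this gives the minimum combined area; x ≈ 25.2045 cm to the square.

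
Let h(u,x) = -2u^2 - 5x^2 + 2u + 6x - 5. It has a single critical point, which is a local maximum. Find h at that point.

∂h/∂u = -4u + 2 = 0 and ∂h/∂x = -10x + 6 = 0, so (u, x) = (1/2, 3/5).
The Hessian has h_{uu} = -4, h_{xx} = -10, h_{ux} = 0, giving D = 40 > 0 with h_{uu} < 0, so the point is a local maximum.
h(1/2, 3/5) = -27/10.

-27/10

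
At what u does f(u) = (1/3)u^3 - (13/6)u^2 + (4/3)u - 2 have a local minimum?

4

Critical points: f'(u) = u^2 - (13/3)u + 4/3 vanishes at u = 1/3, 4.
Second-derivative test with f''(u) = 2u - 13/3: f''(1/3) = -11/3 < 0 ⇒ local maximum; f''(4) = 11/3 > 0 ⇒ local minimum.
So the local minimum value is f(4) = -10.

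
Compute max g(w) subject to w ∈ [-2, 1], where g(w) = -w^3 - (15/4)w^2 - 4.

g'(w) = -3w^2 - (15/2)w, whose only zero in [-2, 1] is w = 0.
Compare values at every candidate in [-2, 1]: g(-2) = -11, g(0) = -4, g(1) = -35/4.
So the maximum is g(0) = -4.

-4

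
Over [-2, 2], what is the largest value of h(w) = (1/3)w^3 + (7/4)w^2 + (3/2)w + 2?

44/3

Differentiating, h'(w) = w^2 + (7/2)w + 3/2; whose only zero in [-2, 2] is w = -1/2.
Candidates: h(-2) = 10/3, h(-1/2) = 79/48, h(2) = 44/3.
So the maximum is h(2) = 44/3.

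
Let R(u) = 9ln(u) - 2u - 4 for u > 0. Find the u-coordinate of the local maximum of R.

R'(u) = 9/u − 2 = 0 gives u = 9/2.
R''(u) = -9/u², which is negative for u > 0, so this is a local maximum.
R(9/2) = 9·ln(9/2) - 9 - 4 ≈ 0.5367.

9/2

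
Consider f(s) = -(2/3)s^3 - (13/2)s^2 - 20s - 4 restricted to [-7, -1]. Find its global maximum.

277/6

f'(s) = -2s^2 - 13s - 20, which vanishes at s = -4 and s = -5/2.
Compare values at every candidate in [-7, -1]: f(-7) = 277/6; f(-4) = 44/3; f(-5/2) = 379/24; f(-1) = 61/6.
So the maximum is f(-7) = 277/6.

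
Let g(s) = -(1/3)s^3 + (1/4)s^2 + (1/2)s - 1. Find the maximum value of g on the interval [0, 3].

g'(s) = -s^2 + (1/2)s + 1/2, whose only zero in [0, 3] is s = 1.
Candidates: g(0) = -1,  g(1) = -7/12,  g(3) = -25/4.
So the maximum is g(1) = -7/12.

-7/12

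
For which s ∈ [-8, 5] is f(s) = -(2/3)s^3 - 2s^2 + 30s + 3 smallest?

-5

f'(s) = -2s^2 - 4s + 30, which vanishes at s = -5 and s = 3.
Candidates: f(-8) = -71/3; f(-5) = -341/3; f(3) = 57; f(5) = 59/3.
The minimum over the interval is -341/3, attained at s = -5.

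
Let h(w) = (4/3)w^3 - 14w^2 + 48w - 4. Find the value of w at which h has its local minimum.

h'(w) = 4w^2 - 28w + 48 = 0 at w = 3, 4.
Since h''(w) = 8w - 28, we get h''(3) = -4 < 0 ⇒ local maximum; h''(4) = 4 > 0 ⇒ local minimum.
Thus h has its local minimum at w = 4, with value 148/3.

4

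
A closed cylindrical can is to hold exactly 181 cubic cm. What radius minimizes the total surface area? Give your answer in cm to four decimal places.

3.0655

With radius r and height h, πr²h = 181 so h = 181/(πr²), and S(r) = 2πr² + 2πrh = 2πr² + 2·181/r.
S'(r) = 4πr − 2·181/r² = 0 ⇒ r³ = 181/(2π), so r ≈ 3.0655 and h = 2r ≈ 6.1310.
S''(r) = 4π + 4·181/r³ > 0, so this is the minimum; S ≈ 177.1333.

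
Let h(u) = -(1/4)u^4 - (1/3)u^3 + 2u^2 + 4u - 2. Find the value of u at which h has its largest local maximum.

h'(u) = -u^3 - u^2 + 4u + 4 = 0 at u = -2, -1, 2.
Since h''(u) = -3u^2 - 2u + 4, we get h''(-2) = -4 < 0 ⇒ local maximum; h''(-1) = 3 > 0 ⇒ local minimum; h''(2) = -12 < 0 ⇒ local maximum.
So the largest local maximum value is h(2) = 22/3.

2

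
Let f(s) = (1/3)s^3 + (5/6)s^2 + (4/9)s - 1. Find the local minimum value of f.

-173/162

f'(s) = s^2 + (5/3)s + 4/9 = 0 at s = -4/3, -1/3.
f''(s) = 2s + 5/3. f''(-4/3) = -1 < 0 ⇒ local maximum; f''(-1/3) = 1 > 0 ⇒ local minimum.
Thus f has its local minimum at s = -1/3, with value -173/162.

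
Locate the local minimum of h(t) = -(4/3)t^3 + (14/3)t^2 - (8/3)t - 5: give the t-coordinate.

1/3

h'(t) = -4t^2 + (28/3)t - 8/3. Setting h'(t) = 0 gives t ∈ {1/3, 2}.
h''(t) = -8t + 28/3. h''(1/3) = 20/3 > 0 ⇒ local minimum; h''(2) = -20/3 < 0 ⇒ local maximum.
So the local minimum value is h(1/3) = -439/81.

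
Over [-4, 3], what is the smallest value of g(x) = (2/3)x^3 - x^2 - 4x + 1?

-125/3

The derivative is 2x^2 - 2x - 4, which vanishes at x = -1 and x = 2.
Candidates: g(-4) = -125/3,  g(-1) = 10/3,  g(2) = -17/3,  g(3) = -2.
The minimum over the interval is -125/3, attained at x = -4.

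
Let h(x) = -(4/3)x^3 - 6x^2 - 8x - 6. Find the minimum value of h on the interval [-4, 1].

-64/3

The derivative is -4x^2 - 12x - 8, which vanishes at x = -2 and x = -1.
Candidates: h(-4) = 46/3,  h(-2) = -10/3,  h(-1) = -8/3,  h(1) = -64/3.
The minimum over the interval is -64/3, attained at x = 1.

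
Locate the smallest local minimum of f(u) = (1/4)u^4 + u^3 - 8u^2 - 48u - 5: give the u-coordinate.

4

Critical points: f'(u) = u^3 + 3u^2 - 16u - 48 vanishes at u = -4, -3, 4.
Second-derivative test with f''(u) = 3u^2 + 6u - 16: f''(-4) = 8 > 0 ⇒ local minimum; f''(-3) = -7 < 0 ⇒ local maximum; f''(4) = 56 > 0 ⇒ local minimum.
Thus f has its smallest local minimum at u = 4, with value -197.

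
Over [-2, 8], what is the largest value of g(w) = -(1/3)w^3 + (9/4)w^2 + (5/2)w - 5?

The derivative is -w^2 + (9/2)w + 5/2, which vanishes at w = -1/2 and w = 5.
Compare values at every candidate in [-2, 8]: g(-2) = 5/3; g(-1/2) = -271/48; g(5) = 265/12; g(8) = -35/3.
So the maximum is g(5) = 265/12.

265/12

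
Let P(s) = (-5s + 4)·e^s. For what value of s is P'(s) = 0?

-1/5

Differentiating with the product rule gives P'(s) = (-5s - 1)·e^s. Since e^s > 0, the only critical point is s = -1/5.
P''(-1/5) has the same sign as -5 < 0, so this is a local maximum.
P(-1/5) = (5)·e^(-1/5) ≈ 4.0937.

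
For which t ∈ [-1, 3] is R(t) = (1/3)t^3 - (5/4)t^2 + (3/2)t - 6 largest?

R'(t) = t^2 - (5/2)t + 3/2, which vanishes at t = 1 and t = 3/2.
Candidates: R(-1) = -109/12; R(1) = -65/12; R(3/2) = -87/16; R(3) = -15/4.
The maximum over the interval is -15/4, attained at t = 3.

3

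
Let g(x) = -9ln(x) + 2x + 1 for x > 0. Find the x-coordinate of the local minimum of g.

9/2

g'(x) = -9/x + 2 = 0 gives x = 9/2.
g''(x) = 9/x², which is positive for x > 0, so this is a local minimum.
g(9/2) = -9·ln(9/2) + 9 + 1 ≈ -3.5367.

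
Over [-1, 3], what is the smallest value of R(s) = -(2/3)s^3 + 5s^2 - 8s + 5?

4/3

Differentiating, R'(s) = -2s^2 + 10s - 8; whose only zero in [-1, 3] is s = 1.
Evaluating at the critical points and endpoints: R(-1) = 56/3; R(1) = 4/3; R(3) = 8.
So the minimum is R(1) = 4/3.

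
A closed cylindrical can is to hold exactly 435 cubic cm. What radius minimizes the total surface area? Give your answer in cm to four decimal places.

With radius r and height h, πr²h = 435 so h = 435/(πr²), and S(r) = 2πr² + 2πrh = 2πr² + 2·435/r.
S'(r) = 4πr − 2·435/r² = 0 ⇒ r³ = 435/(2π), so r ≈ 4.1062 and h = 2r ≈ 8.2123.
S''(r) = 4π + 4·435/r³ > 0, so this is the minimum; S ≈ 317.8147.

4.1062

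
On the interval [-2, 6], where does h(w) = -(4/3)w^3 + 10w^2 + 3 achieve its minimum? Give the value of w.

0

h'(w) = -4w^2 + 20w, which vanishes at w = 0 and w = 5.
Candidates: h(-2) = 161/3,  h(0) = 3,  h(5) = 259/3,  h(6) = 75.
Hence the absolute minimum is 3 at w = 0.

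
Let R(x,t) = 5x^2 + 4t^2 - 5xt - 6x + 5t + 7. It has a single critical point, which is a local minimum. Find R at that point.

∂R/∂x = 10x - 5t - 6 = 0 and ∂R/∂t = -5x + 8t + 5 = 0, so (x, t) = (23/55, -4/11).
The Hessian has R_{xx} = 10, R_{tt} = 8, R_{xt} = -5, giving D = 55 > 0 with R_{xx} > 0, so the point is a local minimum.
R(23/55, -4/11) = 266/55.

266/55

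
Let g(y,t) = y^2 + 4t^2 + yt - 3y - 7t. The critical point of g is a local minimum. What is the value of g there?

∂g/∂y = 2y + t - 3 = 0 and ∂g/∂t = y + 8t - 7 = 0, so (y, t) = (17/15, 11/15).
The Hessian has g_{yy} = 2, g_{tt} = 8, g_{yt} = 1, giving D = 15 > 0 with g_{yy} > 0, so the point is a local minimum.
g(17/15, 11/15) = -64/15.

-64/15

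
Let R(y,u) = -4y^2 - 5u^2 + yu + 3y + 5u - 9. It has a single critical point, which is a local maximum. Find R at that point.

-551/79

∂R/∂y = -8y + u + 3 = 0 and ∂R/∂u = y - 10u + 5 = 0, so (y, u) = (35/79, 43/79).
The Hessian has R_{yy} = -8, R_{uu} = -10, R_{yu} = 1, giving D = 79 > 0 with R_{yy} < 0, so the point is a local maximum.
R(35/79, 43/79) = -551/79.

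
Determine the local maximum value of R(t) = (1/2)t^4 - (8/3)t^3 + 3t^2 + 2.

17/6

R'(t) = 2t^3 - 8t^2 + 6t. Setting R'(t) = 0 gives t ∈ {0, 1, 3}.
Since R''(t) = 6t^2 - 16t + 6, we get R''(0) = 6 > 0 ⇒ local minimum; R''(1) = -4 < 0 ⇒ local maximum; R''(3) = 12 > 0 ⇒ local minimum.
Thus R has its local maximum at t = 1, with value 17/6.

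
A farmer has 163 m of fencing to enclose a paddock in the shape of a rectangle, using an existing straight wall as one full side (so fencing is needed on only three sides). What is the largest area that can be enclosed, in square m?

Let the sides perpendicular to the wall have length x and the parallel side y, so 2x + y = 163 and the area is A = xy = x(163 − 2x).
A'(x) = 163 − 4x = 0 gives x = 163/4, and A''(x) = −4 < 0 confirms a maximum.
Then y = 163 − 2·163/4 = 163/2 and A = 26569/8.

26569/8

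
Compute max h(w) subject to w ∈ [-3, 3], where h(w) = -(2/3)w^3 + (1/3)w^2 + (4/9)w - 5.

44/3

h'(w) = -2w^2 + (2/3)w + 4/9, which vanishes at w = -1/3 and w = 2/3.
Candidates: h(-3) = 44/3,  h(-1/3) = -412/81,  h(2/3) = -385/81,  h(3) = -56/3.
Hence the absolute maximum is 44/3 at w = -3.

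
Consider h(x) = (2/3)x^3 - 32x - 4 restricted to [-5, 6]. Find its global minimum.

The derivative is 2x^2 - 32, which vanishes at x = -4 and x = 4.
Compare values at every candidate in [-5, 6]: h(-5) = 218/3,  h(-4) = 244/3,  h(4) = -268/3,  h(6) = -52.
Hence the absolute minimum is -268/3 at x = 4.

-268/3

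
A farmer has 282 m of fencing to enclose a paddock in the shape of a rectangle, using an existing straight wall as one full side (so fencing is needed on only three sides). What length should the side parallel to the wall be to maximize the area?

Let the sides perpendicular to the wall have length x and the parallel side y, so 2x + y = 282 and the area is A = xy = x(282 − 2x).
A'(x) = 282 − 4x = 0 gives x = 141/2, and A''(x) = −4 < 0 confirms a maximum.
Then y = 282 − 2·141/2 = 141 and A = 19881/2.

141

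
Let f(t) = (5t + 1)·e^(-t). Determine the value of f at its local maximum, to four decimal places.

f'(t) = 5·e^(-t) + (5t + 1)·(-1)·e^(-t) = (-5t + 4)·e^(-t). Since e^(-t) > 0, the only critical point is t = 4/5.
f''(4/5) has the same sign as -5 < 0, so this is a local maximum.
f(4/5) = (5)·e^(-4/5) ≈ 2.2466.

2.2466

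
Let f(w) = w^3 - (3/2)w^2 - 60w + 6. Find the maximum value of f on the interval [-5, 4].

The derivative is 3w^2 - 3w - 60, whose only zero in [-5, 4] is w = -4.
Evaluating at the critical points and endpoints: f(-5) = 287/2; f(-4) = 158; f(4) = -194.
The maximum over the interval is 158, attained at w = -4.

158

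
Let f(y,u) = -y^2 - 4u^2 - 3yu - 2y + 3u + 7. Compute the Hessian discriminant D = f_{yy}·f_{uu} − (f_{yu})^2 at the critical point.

∂f/∂y = -2y - 3u - 2 = 0 and ∂f/∂u = -3y - 8u + 3 = 0, so (y, u) = (-25/7, 12/7).
The Hessian has f_{yy} = -2, f_{uu} = -8, f_{yu} = -3, giving D = 7 > 0 with f_{yy} < 0, so the point is a local maximum.
D = (-2)·(-8) − (-3)^2 = 7.

7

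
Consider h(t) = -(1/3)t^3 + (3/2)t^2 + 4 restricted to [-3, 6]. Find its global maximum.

53/2

h'(t) = -t^2 + 3t, which vanishes at t = 0 and t = 3.
Evaluating at the critical points and endpoints: h(-3) = 53/2, h(0) = 4, h(3) = 17/2, h(6) = -14.
The maximum over the interval is 53/2, attained at t = -3.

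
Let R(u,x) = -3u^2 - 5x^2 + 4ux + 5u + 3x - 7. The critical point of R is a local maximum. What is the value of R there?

∂R/∂u = -6u + 4x + 5 = 0 and ∂R/∂x = 4u - 10x + 3 = 0, so (u, x) = (31/22, 19/22).
The Hessian has R_{uu} = -6, R_{xx} = -10, R_{ux} = 4, giving D = 44 > 0 with R_{uu} < 0, so the point is a local maximum.
R(31/22, 19/22) = -24/11.

-24/11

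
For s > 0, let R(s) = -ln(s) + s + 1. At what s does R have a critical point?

R'(s) = -1/s + 1 = 0 gives s = 1.
R''(s) = 1/s², which is positive for s > 0, so this is a local minimum.
R(1) = -1·ln(1) + 1 + 1 ≈ 2.0000.

1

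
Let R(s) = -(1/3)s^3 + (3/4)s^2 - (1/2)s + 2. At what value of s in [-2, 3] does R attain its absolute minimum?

3

The derivative is -s^2 + (3/2)s - 1/2, which vanishes at s = 1/2 and s = 1.
Compare values at every candidate in [-2, 3]: R(-2) = 26/3, R(1/2) = 91/48, R(1) = 23/12, R(3) = -7/4.
The minimum over the interval is -7/4, attained at s = 3.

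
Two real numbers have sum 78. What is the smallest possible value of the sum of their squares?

With a + b = 78, a^2 + b^2 = a^2 + (78 − a)^2.
The derivative 2a − 2(78 − a) = 4a − 156 vanishes at a = 39; second derivative 4 > 0, a minimum.
The minimum is 2·(39)^2 = 3042.

3042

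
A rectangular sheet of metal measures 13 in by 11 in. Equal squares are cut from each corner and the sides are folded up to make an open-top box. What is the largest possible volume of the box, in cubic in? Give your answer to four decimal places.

With cut size x, the volume is V(x) = x(13 − 2x)(11 − 2x) for 0 < x < 5.5.
V'(x) = 12x^2 − 96x + 143. Setting V'(x) = 0 gives x ≈ 1.9793 (the root in (0, 5.5)).
V''(x) = 24x − 96 is negative there, so this is the maximum; V ≈ 126.0104.

126.0104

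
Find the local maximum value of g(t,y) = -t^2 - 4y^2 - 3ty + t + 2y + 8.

58/7

∂g/∂t = -2t - 3y + 1 = 0 and ∂g/∂y = -3t - 8y + 2 = 0, so (t, y) = (2/7, 1/7).
The Hessian has g_{tt} = -2, g_{yy} = -8, g_{ty} = -3, giving D = 7 > 0 with g_{tt} < 0, so the point is a local maximum.
g(2/7, 1/7) = 58/7.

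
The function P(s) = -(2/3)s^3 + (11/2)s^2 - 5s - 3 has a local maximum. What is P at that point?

157/6

P'(s) = -2s^2 + 11s - 5 = 0 at s = 1/2, 5.
Since P''(s) = -4s + 11, we get P''(1/2) = 9 > 0 ⇒ local minimum; P''(5) = -9 < 0 ⇒ local maximum.
So the local maximum value is P(5) = 157/6.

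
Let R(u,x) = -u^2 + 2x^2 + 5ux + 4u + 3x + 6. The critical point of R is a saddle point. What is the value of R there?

161/33

∂R/∂u = -2u + 5x + 4 = 0 and ∂R/∂x = 5u + 4x + 3 = 0, so (u, x) = (1/33, -26/33).
The Hessian has R_{uu} = -2, R_{xx} = 4, R_{ux} = 5, giving D = -33 < 0, so the point is a saddle point.
R(1/33, -26/33) = 161/33.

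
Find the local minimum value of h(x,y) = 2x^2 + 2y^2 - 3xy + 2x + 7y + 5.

-113/7

∂h/∂x = 4x - 3y + 2 = 0 and ∂h/∂y = -3x + 4y + 7 = 0, so (x, y) = (-29/7, -34/7).
The Hessian has h_{xx} = 4, h_{yy} = 4, h_{xy} = -3, giving D = 7 > 0 with h_{xx} > 0, so the point is a local minimum.
h(-29/7, -34/7) = -113/7.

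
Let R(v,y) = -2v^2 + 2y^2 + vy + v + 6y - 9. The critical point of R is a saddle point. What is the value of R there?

∂R/∂v = -4v + y + 1 = 0 and ∂R/∂y = v + 4y + 6 = 0, so (v, y) = (-2/17, -25/17).
The Hessian has R_{vv} = -4, R_{yy} = 4, R_{vy} = 1, giving D = -17 < 0, so the point is a saddle point.
R(-2/17, -25/17) = -229/17.

-229/17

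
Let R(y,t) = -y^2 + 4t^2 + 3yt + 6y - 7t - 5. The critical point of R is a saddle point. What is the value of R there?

∂R/∂y = -2y + 3t + 6 = 0 and ∂R/∂t = 3y + 8t - 7 = 0, so (y, t) = (69/25, -4/25).
The Hessian has R_{yy} = -2, R_{tt} = 8, R_{yt} = 3, giving D = -25 < 0, so the point is a saddle point.
R(69/25, -4/25) = 96/25.

96/25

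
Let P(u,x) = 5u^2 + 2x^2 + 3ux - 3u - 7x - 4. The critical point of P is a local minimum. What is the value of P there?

∂P/∂u = 10u + 3x - 3 = 0 and ∂P/∂x = 3u + 4x - 7 = 0, so (u, x) = (-9/31, 61/31).
The Hessian has P_{uu} = 10, P_{xx} = 4, P_{ux} = 3, giving D = 31 > 0 with P_{uu} > 0, so the point is a local minimum.
P(-9/31, 61/31) = -324/31.

-324/31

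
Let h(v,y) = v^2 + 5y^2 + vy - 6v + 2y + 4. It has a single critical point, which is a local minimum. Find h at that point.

-120/19

∂h/∂v = 2v + y - 6 = 0 and ∂h/∂y = v + 10y + 2 = 0, so (v, y) = (62/19, -10/19).
The Hessian has h_{vv} = 2, h_{yy} = 10, h_{vy} = 1, giving D = 19 > 0 with h_{vv} > 0, so the point is a local minimum.
h(62/19, -10/19) = -120/19.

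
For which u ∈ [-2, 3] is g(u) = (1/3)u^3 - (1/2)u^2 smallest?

-2

The derivative is u^2 - u, which vanishes at u = 0 and u = 1.
Compare values at every candidate in [-2, 3]: g(-2) = -14/3; g(0) = 0; g(1) = -1/6; g(3) = 9/2.
The minimum over the interval is -14/3, attained at u = -2.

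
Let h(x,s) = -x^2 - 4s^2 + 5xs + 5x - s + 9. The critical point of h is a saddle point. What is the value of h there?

5/9

∂h/∂x = -2x + 5s + 5 = 0 and ∂h/∂s = 5x - 8s - 1 = 0, so (x, s) = (-35/9, -23/9).
The Hessian has h_{xx} = -2, h_{ss} = -8, h_{xs} = 5, giving D = -9 < 0, so the point is a saddle point.
h(-35/9, -23/9) = 5/9.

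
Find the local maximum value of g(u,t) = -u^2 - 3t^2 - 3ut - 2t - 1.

1/3

∂g/∂u = -2u - 3t = 0 and ∂g/∂t = -3u - 6t - 2 = 0, so (u, t) = (2, -4/3).
The Hessian has g_{uu} = -2, g_{tt} = -6, g_{ut} = -3, giving D = 3 > 0 with g_{uu} < 0, so the point is a local maximum.
g(2, -4/3) = 1/3.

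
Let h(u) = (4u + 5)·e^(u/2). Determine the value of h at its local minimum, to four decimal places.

-1.5753

By the product rule, h'(u) = (2u + 13/2)·e^(u/2). Since e^(u/2) > 0, the only critical point is u = -13/4.
h''(-13/4) has the same sign as 2 > 0, so this is a local minimum.
h(-13/4) = (-8)·e^(-13/8) ≈ -1.5753.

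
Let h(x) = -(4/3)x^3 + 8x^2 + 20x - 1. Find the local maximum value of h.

397/3

Critical points: h'(x) = -4x^2 + 16x + 20 vanishes at x = -1, 5.
Second-derivative test with h''(x) = -8x + 16: h''(-1) = 24 > 0 ⇒ local minimum; h''(5) = -24 < 0 ⇒ local maximum.
Thus h has its local maximum at x = 5, with value 397/3.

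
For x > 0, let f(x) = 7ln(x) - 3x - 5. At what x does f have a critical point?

7/3

f'(x) = 7/x − 3 = 0 gives x = 7/3.
f''(x) = -7/x², which is negative for x > 0, so this is a local maximum.
f(7/3) = 7·ln(7/3) - 7 - 5 ≈ -6.0689.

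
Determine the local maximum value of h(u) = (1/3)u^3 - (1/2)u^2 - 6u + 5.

h'(u) = u^2 - u - 6. Setting h'(u) = 0 gives u ∈ {-2, 3}.
Since h''(u) = 2u - 1, we get h''(-2) = -5 < 0 ⇒ local maximum; h''(3) = 5 > 0 ⇒ local minimum.
Thus h has its local maximum at u = -2, with value 37/3.

37/3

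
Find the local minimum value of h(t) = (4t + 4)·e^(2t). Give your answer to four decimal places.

By the product rule, h'(t) = (8t + 12)·e^(2t). Since e^(2t) > 0, the only critical point is t = -3/2.
h''(-3/2) has the same sign as 8 > 0, so this is a local minimum.
h(-3/2) = (-2)·e^(-3) ≈ -0.0996.

-0.0996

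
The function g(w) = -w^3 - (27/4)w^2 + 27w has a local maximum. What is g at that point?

g'(w) = -3w^2 - (27/2)w + 27 = 0 at w = -6, 3/2.
Since g''(w) = -6w - 27/2, we get g''(-6) = 45/2 > 0 ⇒ local minimum; g''(3/2) = -45/2 < 0 ⇒ local maximum.
Thus g has its local maximum at w = 3/2, with value 351/16.

351/16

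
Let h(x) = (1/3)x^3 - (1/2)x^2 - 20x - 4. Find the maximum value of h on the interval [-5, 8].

h'(x) = x^2 - x - 20, which vanishes at x = -4 and x = 5.
Evaluating at the critical points and endpoints: h(-5) = 251/6, h(-4) = 140/3, h(5) = -449/6, h(8) = -76/3.
The maximum over the interval is 140/3, attained at x = -4.

140/3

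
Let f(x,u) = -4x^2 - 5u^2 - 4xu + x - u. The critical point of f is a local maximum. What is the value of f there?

∂f/∂x = -8x - 4u + 1 = 0 and ∂f/∂u = -4x - 10u - 1 = 0, so (x, u) = (7/32, -3/16).
The Hessian has f_{xx} = -8, f_{uu} = -10, f_{xu} = -4, giving D = 64 > 0 with f_{xx} < 0, so the point is a local maximum.
f(7/32, -3/16) = 13/64.

13/64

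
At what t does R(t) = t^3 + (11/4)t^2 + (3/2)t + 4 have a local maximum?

-3/2

R'(t) = 3t^2 + (11/2)t + 3/2 = 0 at t = -3/2, -1/3.
R''(t) = 6t + 11/2. R''(-3/2) = -7/2 < 0 ⇒ local maximum; R''(-1/3) = 7/2 > 0 ⇒ local minimum.
The local maximum is R(-3/2) = 73/16.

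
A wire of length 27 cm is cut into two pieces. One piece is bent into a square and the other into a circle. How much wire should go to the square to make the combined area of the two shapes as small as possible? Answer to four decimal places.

Let x be the length used for the square. Square side x/4; circle radius (27−x)/(2π).
A(x) = (x/4)² + π·((27−x)/(2π))² = x²/16 + (27−x)²/(4π) for 0 ≤ x ≤ 27. A'(x) = x/8 − (27−x)/(2π) = 0 gives x = 4·27/(π+4) ≈ 15.1227.
A'' = 1/8 + 1/(2π) > 0, so this gives the minimum combined area; x ≈ 15.1227 cm to the square.

15.1227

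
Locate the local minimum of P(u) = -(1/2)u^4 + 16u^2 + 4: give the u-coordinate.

P'(u) = -2u^3 + 32u = 0 at u = -4, 0, 4.
Second-derivative test with P''(u) = -6u^2 + 32: P''(-4) = -64 < 0 ⇒ local maximum; P''(0) = 32 > 0 ⇒ local minimum; P''(4) = -64 < 0 ⇒ local maximum.
The local minimum is P(0) = 4.

0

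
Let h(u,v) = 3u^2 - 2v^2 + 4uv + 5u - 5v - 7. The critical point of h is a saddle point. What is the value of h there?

∂h/∂u = 6u + 4v + 5 = 0 and ∂h/∂v = 4u - 4v - 5 = 0, so (u, v) = (0, -5/4).
The Hessian has h_{uu} = 6, h_{vv} = -4, h_{uv} = 4, giving D = -40 < 0, so the point is a saddle point.
h(0, -5/4) = -31/8.

-31/8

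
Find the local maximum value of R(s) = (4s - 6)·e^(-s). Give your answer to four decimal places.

R'(s) = 4·e^(-s) + (4s - 6)·(-1)·e^(-s) = (-4s + 10)·e^(-s). Since e^(-s) > 0, the only critical point is s = 5/2.
R''(5/2) has the same sign as -4 < 0, so this is a local maximum.
R(5/2) = (4)·e^(-5/2) ≈ 0.3283.

0.3283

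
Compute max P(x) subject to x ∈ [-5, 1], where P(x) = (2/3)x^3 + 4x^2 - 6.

46/3

P'(x) = 2x^2 + 8x, which vanishes at x = -4 and x = 0.
Compare values at every candidate in [-5, 1]: P(-5) = 32/3; P(-4) = 46/3; P(0) = -6; P(1) = -4/3.
The maximum over the interval is 46/3, attained at x = -4.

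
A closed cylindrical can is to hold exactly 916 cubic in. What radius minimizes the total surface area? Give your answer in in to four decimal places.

5.2631

With radius r and height h, πr²h = 916 so h = 916/(πr²), and S(r) = 2πr² + 2πrh = 2πr² + 2·916/r.
S'(r) = 4πr − 2·916/r² = 0 ⇒ r³ = 916/(2π), so r ≈ 5.2631 and h = 2r ≈ 10.5261.
S''(r) = 4π + 4·916/r³ > 0, so this is the minimum; S ≈ 522.1295.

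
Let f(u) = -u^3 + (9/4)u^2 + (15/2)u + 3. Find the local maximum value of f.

Critical points: f'(u) = -3u^2 + (9/2)u + 15/2 vanishes at u = -1, 5/2.
Second-derivative test with f''(u) = -6u + 9/2: f''(-1) = 21/2 > 0 ⇒ local minimum; f''(5/2) = -21/2 < 0 ⇒ local maximum.
So the local maximum value is f(5/2) = 323/16.

323/16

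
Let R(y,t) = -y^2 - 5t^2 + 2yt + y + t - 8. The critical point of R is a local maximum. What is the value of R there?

∂R/∂y = -2y + 2t + 1 = 0 and ∂R/∂t = 2y - 10t + 1 = 0, so (y, t) = (3/4, 1/4).
The Hessian has R_{yy} = -2, R_{tt} = -10, R_{yt} = 2, giving D = 16 > 0 with R_{yy} < 0, so the point is a local maximum.
R(3/4, 1/4) = -15/2.

-15/2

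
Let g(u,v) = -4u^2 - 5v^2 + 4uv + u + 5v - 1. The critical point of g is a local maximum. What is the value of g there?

61/64

∂g/∂u = -8u + 4v + 1 = 0 and ∂g/∂v = 4u - 10v + 5 = 0, so (u, v) = (15/32, 11/16).
The Hessian has g_{uu} = -8, g_{vv} = -10, g_{uv} = 4, giving D = 64 > 0 with g_{uu} < 0, so the point is a local maximum.
g(15/32, 11/16) = 61/64.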